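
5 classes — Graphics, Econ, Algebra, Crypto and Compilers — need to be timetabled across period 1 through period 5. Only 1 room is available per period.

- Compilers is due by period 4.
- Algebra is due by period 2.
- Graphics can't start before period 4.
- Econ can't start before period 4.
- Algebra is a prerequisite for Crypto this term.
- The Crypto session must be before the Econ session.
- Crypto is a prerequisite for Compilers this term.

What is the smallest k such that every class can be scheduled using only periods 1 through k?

The precedence chain requires at least 3 distinct periods.
With at most 1 per period and 5 classes, at least 5 periods are needed.
Graphics can't be placed before period 4, so the schedule must run through at least period 4.
5 works (last occupied period: period 5): for example Econ -> period 4; Algebra -> period 1; Crypto -> period 2; Graphics -> period 5; Compilers -> period 3.

5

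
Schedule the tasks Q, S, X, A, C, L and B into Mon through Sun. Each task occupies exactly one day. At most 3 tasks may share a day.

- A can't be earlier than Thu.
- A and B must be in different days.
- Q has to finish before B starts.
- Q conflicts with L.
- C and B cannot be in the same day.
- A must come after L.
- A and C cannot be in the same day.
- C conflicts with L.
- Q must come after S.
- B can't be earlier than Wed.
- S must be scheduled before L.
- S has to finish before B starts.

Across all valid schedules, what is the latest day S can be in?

Downstream work caps S at Fri.
S at Thu is achievable: B=Sun; Q=Sat; X=Mon; C=Mon; S=Thu; A=Sat; L=Fri.
Nothing later works — the conflict and capacity constraints rule out every day after Thu.

Thu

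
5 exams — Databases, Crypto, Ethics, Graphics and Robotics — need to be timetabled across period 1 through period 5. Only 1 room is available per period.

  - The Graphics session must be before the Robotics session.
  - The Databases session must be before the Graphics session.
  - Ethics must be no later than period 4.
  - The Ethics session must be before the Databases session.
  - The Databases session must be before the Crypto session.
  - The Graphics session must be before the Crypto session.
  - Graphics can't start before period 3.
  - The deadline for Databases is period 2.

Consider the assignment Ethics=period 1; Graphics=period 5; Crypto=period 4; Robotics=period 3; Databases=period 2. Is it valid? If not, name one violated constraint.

Invalid. The Graphics session must be before the Robotics session.

Graphics can't start before period 3 — holds.
The Databases session must be before the Crypto session — holds.
The Databases session must be before the Graphics session — holds.
The Graphics session must be before the Crypto session — violated.
The Graphics session must be before the Robotics session — violated.
Ethics must be no later than period 4 — holds.
The deadline for Databases is period 2 — holds.
Only 1 room is available per period — holds.
The Ethics session must be before the Databases session — holds.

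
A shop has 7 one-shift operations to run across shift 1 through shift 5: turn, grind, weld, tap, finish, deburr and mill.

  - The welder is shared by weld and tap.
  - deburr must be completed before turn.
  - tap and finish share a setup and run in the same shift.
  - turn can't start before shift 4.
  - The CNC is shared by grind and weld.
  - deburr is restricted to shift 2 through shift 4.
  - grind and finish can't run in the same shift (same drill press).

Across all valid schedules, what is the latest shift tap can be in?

shift 5

tap at shift 5 is achievable: grind in shift 1, deburr in shift 2, finish in shift 5, mill in shift 1, weld in shift 2, tap in shift 5, turn in shift 4.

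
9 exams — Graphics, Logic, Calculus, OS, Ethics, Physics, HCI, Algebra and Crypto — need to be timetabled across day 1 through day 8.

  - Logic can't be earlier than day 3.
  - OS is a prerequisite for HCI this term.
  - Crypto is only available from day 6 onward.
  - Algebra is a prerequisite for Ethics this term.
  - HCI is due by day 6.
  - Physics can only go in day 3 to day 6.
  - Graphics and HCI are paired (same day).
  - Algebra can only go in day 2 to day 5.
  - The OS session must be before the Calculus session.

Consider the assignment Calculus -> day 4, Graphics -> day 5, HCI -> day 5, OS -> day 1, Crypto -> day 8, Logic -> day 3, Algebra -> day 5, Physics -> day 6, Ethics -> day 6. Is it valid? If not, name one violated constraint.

Logic can't be earlier than day 3 — holds.
Algebra is a prerequisite for Ethics this term — holds.
Physics can only go in day 3 to day 6 — holds.
OS is a prerequisite for HCI this term — holds.
Algebra can only go in day 2 to day 5 — holds.
Graphics and HCI are paired (same day) — holds.
Crypto is only available from day 6 onward — holds.
HCI is due by day 6 — holds.
The OS session must be before the Calculus session — holds.

Yes, all constraints hold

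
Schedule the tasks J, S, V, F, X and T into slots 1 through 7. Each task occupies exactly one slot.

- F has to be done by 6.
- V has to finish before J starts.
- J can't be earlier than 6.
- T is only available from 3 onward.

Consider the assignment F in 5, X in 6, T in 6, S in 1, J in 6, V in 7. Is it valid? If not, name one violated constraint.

Invalid. V has to finish before J starts.

J can't be earlier than 6 — holds.
V has to finish before J starts — violated.
F has to be done by 6 — holds.
T is only available from 3 onward — holds.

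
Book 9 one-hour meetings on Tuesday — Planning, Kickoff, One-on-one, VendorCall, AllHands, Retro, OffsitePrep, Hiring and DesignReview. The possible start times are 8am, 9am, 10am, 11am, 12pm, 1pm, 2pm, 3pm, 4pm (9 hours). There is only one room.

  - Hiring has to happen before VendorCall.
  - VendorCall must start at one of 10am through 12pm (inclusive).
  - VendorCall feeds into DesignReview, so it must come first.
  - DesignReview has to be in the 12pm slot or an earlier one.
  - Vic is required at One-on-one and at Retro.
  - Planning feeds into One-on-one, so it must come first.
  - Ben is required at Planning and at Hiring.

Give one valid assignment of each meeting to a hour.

Hiring in 9am, OffsitePrep in 4pm, AllHands in 2pm, Retro in 3pm, Planning in 8am, Kickoff in 1pm, VendorCall in 10am, One-on-one in 12pm, DesignReview in 11am

Checking: Planning(8am) before One-on-one(12pm); Hiring(9am) before VendorCall(10am); VendorCall(10am) before DesignReview(11am); One-on-one(12pm) != Retro(3pm); Planning(8am) != Hiring(9am); DesignReview=11am in [8am,12pm]; VendorCall=10am in [10am,12pm]; max 1 per hour (cap 1).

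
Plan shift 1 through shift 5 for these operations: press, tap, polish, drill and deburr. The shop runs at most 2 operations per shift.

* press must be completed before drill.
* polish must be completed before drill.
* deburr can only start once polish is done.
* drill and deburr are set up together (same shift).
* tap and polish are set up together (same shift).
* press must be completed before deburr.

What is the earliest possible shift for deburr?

shift 3

Precedence pushes deburr to at least shift 2.
deburr at shift 3 is achievable: tap=shift 2; polish=shift 2; press=shift 1; drill=shift 3; deburr=shift 3.
Nothing earlier works — the capacity limit rule out every shift before shift 3.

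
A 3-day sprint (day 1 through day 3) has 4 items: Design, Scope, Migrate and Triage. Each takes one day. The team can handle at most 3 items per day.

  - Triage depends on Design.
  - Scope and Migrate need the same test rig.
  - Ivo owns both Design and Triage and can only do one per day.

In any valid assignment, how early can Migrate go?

Migrate at day 1 is achievable: Design=day 1; Scope=day 2; Migrate=day 1; Triage=day 2.

day 1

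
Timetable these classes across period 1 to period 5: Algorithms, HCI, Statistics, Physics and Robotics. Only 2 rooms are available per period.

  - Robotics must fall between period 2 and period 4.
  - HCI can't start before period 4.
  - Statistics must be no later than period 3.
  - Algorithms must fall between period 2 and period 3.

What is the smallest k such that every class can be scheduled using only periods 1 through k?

4

With at most 2 per period and 5 classes, at least 3 periods are needed.
HCI can't be placed before period 4, so the schedule must run through at least period 4.
4 works (last occupied period: period 4): for example Algorithms in period 2, Robotics in period 2, Statistics in period 1, Physics in period 1, HCI in period 4.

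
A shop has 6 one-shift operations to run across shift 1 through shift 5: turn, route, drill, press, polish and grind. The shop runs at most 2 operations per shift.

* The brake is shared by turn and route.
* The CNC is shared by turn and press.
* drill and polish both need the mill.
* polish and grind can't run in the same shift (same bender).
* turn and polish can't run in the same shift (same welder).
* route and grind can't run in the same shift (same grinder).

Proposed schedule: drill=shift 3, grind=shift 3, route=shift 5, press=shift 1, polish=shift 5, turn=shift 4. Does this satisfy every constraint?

Valid

drill and polish both need the mill — holds.
turn and polish can't run in the same shift (same welder) — holds.
polish and grind can't run in the same shift (same bender) — holds.
The brake is shared by turn and route — holds.
The shop runs at most 2 operations per shift — holds.
The CNC is shared by turn and press — holds.
route and grind can't run in the same shift (same grinder) — holds.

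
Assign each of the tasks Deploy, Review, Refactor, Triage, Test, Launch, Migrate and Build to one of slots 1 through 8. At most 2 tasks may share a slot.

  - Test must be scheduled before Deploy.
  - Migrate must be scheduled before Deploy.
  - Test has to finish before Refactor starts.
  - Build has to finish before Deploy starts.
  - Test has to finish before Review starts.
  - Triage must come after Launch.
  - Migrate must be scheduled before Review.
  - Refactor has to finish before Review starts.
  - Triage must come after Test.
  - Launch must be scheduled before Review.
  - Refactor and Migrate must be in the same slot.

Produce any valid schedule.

Migrate -> 2; Triage -> 4; Test -> 1; Launch -> 1; Deploy -> 4; Review -> 3; Build -> 3; Refactor -> 2

Checking: Build(3) before Deploy(4); Test(1) before Refactor(2); Launch(1) before Triage(4); Test(1) before Deploy(4); Test(1) before Review(3); Migrate(2) before Deploy(4); Migrate(2) before Review(3); Launch(1) before Review(3); Refactor(2) before Review(3); Test(1) before Triage(4); Refactor = Migrate = 2; max 2 per slot (cap 2).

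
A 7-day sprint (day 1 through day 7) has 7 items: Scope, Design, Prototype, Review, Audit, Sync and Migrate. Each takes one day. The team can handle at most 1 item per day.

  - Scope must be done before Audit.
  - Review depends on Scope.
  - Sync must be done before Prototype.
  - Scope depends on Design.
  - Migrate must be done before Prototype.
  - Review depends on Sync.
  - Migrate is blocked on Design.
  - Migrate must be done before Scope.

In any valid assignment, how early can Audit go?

day 4

Precedence pushes Audit to at least day 4.
Audit at day 4 is achievable: Sync=day 5, Design=day 1, Audit=day 4, Review=day 7, Prototype=day 6, Scope=day 3, Migrate=day 2.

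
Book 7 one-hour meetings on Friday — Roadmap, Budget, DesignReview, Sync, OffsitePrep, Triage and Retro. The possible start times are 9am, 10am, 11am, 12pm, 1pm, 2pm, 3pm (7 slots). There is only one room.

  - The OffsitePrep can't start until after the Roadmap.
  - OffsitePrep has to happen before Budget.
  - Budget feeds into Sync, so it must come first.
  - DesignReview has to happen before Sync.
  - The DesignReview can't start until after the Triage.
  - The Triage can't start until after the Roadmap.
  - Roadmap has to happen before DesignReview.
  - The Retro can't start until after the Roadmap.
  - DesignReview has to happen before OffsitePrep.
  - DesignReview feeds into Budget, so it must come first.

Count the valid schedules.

6

Splitting on Budget: it can be 1pm (2), 2pm (4). Listing each branch's schedules as (Roadmap, DesignReview, Sync, OffsitePrep, Triage, Retro):
Budget=1pm: (9am,11am,2pm,12pm,10am,3pm) (9am,11am,3pm,12pm,10am,2pm) — 2.
Budget=2pm: (9am,11am,3pm,12pm,10am,1pm) (9am,11am,3pm,1pm,10am,12pm) (9am,12pm,3pm,1pm,10am,11am) (9am,12pm,3pm,1pm,11am,10am) — 4.
Summing: 2 + 4 = 6.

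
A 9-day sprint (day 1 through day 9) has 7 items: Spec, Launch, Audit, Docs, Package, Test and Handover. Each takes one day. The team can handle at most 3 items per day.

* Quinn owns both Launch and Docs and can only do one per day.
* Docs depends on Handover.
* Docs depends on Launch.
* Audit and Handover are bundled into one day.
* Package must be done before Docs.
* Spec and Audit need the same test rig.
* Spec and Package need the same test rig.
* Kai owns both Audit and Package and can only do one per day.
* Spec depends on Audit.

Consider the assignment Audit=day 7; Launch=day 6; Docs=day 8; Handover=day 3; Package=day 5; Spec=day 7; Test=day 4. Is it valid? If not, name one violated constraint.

Spec depends on Audit — violated.
Spec and Audit need the same test rig — violated.
Spec and Package need the same test rig — holds.
Package must be done before Docs — holds.
Quinn owns both Launch and Docs and can only do one per day — holds.
Kai owns both Audit and Package and can only do one per day — holds.
The team can handle at most 3 items per day — holds.
Audit and Handover are bundled into one day — violated.
Docs depends on Handover — holds.
Docs depends on Launch — holds.

No. Spec and Audit need the same test rig is not satisfied.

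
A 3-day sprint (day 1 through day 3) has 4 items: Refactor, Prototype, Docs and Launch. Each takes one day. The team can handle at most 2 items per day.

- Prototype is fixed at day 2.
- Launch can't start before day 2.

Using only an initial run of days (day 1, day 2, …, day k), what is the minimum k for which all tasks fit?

With at most 2 per day and 4 tasks, at least 2 days are needed.
Prototype can't be placed before day 2, so the schedule must run through at least day 2.
2 works (last occupied day: day 2): for example Refactor=day 1, Launch=day 2, Prototype=day 2, Docs=day 1.

2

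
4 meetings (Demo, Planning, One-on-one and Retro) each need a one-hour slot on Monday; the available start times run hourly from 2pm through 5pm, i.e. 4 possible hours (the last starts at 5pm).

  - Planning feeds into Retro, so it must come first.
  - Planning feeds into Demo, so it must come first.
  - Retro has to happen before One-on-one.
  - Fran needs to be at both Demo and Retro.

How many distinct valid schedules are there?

Splitting on Demo: it can be 3pm (1), 4pm (2), 5pm (4). Listing each branch's schedules as (Planning, One-on-one, Retro):
Demo=3pm: (2pm,5pm,4pm) — 1.
Demo=4pm: (2pm,4pm,3pm) (2pm,5pm,3pm) — 2.
Demo=5pm: (2pm,4pm,3pm) (2pm,5pm,3pm) (2pm,5pm,4pm) (3pm,5pm,4pm) — 4.
Summing: 1 + 2 + 4 = 7.

7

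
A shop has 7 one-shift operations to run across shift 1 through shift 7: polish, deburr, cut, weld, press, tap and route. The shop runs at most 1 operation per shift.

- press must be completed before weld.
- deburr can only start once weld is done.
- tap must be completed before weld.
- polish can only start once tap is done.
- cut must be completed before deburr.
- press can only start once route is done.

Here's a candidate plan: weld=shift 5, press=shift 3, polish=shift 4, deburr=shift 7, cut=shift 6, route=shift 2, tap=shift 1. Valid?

Yes, all constraints hold

press must be completed before weld — holds.
press can only start once route is done — holds.
tap must be completed before weld — holds.
polish can only start once tap is done — holds.
deburr can only start once weld is done — holds.
cut must be completed before deburr — holds.
The shop runs at most 1 operation per shift — holds.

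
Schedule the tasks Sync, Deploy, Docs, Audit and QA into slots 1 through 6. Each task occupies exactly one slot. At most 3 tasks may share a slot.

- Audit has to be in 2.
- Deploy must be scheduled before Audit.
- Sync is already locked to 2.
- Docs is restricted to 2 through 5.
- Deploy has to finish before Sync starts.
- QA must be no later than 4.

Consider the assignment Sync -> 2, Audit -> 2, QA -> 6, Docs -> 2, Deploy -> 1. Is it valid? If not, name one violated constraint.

QA must be no later than 4 — violated.
Docs is restricted to 2 through 5 — holds.
Audit has to be in 2 — holds.
Sync is already locked to 2 — holds.
Deploy has to finish before Sync starts — holds.
Deploy must be scheduled before Audit — holds.
At most 3 tasks may share a slot — holds.

No — it violates: QA must be no later than 4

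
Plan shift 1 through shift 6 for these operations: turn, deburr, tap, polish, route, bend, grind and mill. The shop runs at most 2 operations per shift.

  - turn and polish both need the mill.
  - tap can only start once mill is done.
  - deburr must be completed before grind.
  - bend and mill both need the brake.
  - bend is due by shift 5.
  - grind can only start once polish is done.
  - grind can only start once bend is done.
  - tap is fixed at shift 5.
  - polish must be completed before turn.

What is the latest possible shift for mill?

shift 4

Downstream work caps mill at shift 4.
mill at shift 4 is achievable: polish -> shift 1, mill -> shift 4, tap -> shift 5, route -> shift 3, turn -> shift 2, grind -> shift 3, bend -> shift 1, deburr -> shift 2.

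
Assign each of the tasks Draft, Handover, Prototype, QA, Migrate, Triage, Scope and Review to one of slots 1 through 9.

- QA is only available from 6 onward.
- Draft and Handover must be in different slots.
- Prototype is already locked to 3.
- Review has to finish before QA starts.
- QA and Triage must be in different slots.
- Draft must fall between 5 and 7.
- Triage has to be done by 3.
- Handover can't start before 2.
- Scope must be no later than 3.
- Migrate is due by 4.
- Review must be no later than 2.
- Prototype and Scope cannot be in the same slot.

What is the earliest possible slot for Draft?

5

Draft is available from 5; Draft's own window allows nothing later than 7.
Draft at 5 is achievable: Prototype -> 3; Draft -> 5; Review -> 1; Migrate -> 1; Scope -> 1; Triage -> 1; QA -> 6; Handover -> 2.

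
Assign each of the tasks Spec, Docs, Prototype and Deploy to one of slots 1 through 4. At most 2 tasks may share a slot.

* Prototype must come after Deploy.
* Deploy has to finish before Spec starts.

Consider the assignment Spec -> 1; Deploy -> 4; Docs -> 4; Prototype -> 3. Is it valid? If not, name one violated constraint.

Invalid. Deploy has to finish before Spec starts.

Prototype must come after Deploy — violated.
At most 2 tasks may share a slot — holds.
Deploy has to finish before Spec starts — violated.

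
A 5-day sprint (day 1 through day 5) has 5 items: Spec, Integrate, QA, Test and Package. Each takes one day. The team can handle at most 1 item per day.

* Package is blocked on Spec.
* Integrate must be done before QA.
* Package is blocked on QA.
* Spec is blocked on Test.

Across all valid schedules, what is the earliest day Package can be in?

Precedence pushes Package to at least day 3.
Package at day 5 is achievable: Package in day 5; Spec in day 2; QA in day 4; Test in day 1; Integrate in day 3.
Nothing earlier works — the capacity limit rule out every day before day 5.

day 5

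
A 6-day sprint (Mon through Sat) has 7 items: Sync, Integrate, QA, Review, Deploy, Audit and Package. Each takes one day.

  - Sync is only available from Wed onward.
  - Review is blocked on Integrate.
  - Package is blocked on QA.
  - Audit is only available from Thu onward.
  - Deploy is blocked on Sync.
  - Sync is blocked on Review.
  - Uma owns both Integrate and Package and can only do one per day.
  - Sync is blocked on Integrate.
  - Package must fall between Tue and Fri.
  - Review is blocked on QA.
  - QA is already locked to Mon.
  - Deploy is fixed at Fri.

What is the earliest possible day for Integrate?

Downstream work caps Integrate at Tue.
Integrate at Mon is achievable: Review -> Tue, Integrate -> Mon, QA -> Mon, Package -> Tue, Deploy -> Fri, Sync -> Wed, Audit -> Thu.

Mon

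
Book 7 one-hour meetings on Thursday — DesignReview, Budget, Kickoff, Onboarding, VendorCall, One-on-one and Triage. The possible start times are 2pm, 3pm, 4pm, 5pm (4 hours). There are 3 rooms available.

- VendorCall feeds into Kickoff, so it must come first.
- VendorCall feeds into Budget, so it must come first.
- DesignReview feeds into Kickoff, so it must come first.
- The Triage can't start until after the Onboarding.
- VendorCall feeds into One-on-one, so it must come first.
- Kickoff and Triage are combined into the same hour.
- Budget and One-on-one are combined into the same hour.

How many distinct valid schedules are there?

37

Splitting on DesignReview: it can be 2pm (17), 3pm (13), 4pm (7). Listing each branch's schedules as (Budget, Kickoff, Onboarding, VendorCall, One-on-one, Triage):
DesignReview=2pm: (3pm,4pm,2pm,2pm,3pm,4pm) (3pm,4pm,3pm,2pm,3pm,4pm) (3pm,5pm,2pm,2pm,3pm,5pm) (3pm,5pm,3pm,2pm,3pm,5pm) (3pm,5pm,4pm,2pm,3pm,5pm) (4pm,3pm,2pm,2pm,4pm,3pm) (4pm,5pm,2pm,2pm,4pm,5pm) (4pm,5pm,2pm,3pm,4pm,5pm) (4pm,5pm,3pm,2pm,4pm,5pm) (4pm,5pm,3pm,3pm,4pm,5pm) (4pm,5pm,4pm,2pm,4pm,5pm) (4pm,5pm,4pm,3pm,4pm,5pm) (5pm,3pm,2pm,2pm,5pm,3pm) (5pm,4pm,2pm,2pm,5pm,4pm) (5pm,4pm,2pm,3pm,5pm,4pm) (5pm,4pm,3pm,2pm,5pm,4pm) (5pm,4pm,3pm,3pm,5pm,4pm) — 17.
DesignReview=3pm: (3pm,4pm,2pm,2pm,3pm,4pm) (3pm,5pm,2pm,2pm,3pm,5pm) (3pm,5pm,4pm,2pm,3pm,5pm) (4pm,5pm,2pm,2pm,4pm,5pm) (4pm,5pm,2pm,3pm,4pm,5pm) (4pm,5pm,3pm,2pm,4pm,5pm) (4pm,5pm,3pm,3pm,4pm,5pm) (4pm,5pm,4pm,2pm,4pm,5pm) (4pm,5pm,4pm,3pm,4pm,5pm) (5pm,4pm,2pm,2pm,5pm,4pm) (5pm,4pm,2pm,3pm,5pm,4pm) (5pm,4pm,3pm,2pm,5pm,4pm) (5pm,4pm,3pm,3pm,5pm,4pm) — 13.
DesignReview=4pm: (3pm,5pm,2pm,2pm,3pm,5pm) (3pm,5pm,3pm,2pm,3pm,5pm) (3pm,5pm,4pm,2pm,3pm,5pm) (4pm,5pm,2pm,2pm,4pm,5pm) (4pm,5pm,2pm,3pm,4pm,5pm) (4pm,5pm,3pm,2pm,4pm,5pm) (4pm,5pm,3pm,3pm,4pm,5pm) — 7.
Summing: 17 + 13 + 7 = 37.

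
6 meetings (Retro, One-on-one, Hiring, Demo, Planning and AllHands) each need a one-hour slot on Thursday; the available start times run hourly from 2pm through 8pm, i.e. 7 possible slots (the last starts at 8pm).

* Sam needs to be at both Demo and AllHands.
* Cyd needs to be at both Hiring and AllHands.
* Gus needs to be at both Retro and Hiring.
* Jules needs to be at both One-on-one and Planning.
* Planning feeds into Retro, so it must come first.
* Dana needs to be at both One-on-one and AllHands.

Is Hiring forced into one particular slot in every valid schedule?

Hiring can be 2pm (e.g. Demo=2pm; Hiring=2pm; One-on-one=3pm; Planning=2pm; AllHands=4pm; Retro=3pm) or 3pm (e.g. Planning -> 2pm; AllHands -> 4pm; Retro -> 4pm; Demo -> 2pm; Hiring -> 3pm; One-on-one -> 3pm).

No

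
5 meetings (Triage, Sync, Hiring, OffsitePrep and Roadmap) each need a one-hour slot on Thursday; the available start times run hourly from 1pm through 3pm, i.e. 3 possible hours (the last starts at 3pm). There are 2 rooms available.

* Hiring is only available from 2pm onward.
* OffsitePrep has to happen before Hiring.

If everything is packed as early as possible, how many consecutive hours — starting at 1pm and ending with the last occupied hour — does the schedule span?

3

The precedence chain requires at least 2 distinct hours.
With at most 2 per hour and 5 meetings, at least 3 hours are needed.
3 works (last occupied hour: 3pm): for example Sync -> 2pm; Roadmap -> 3pm; Triage -> 1pm; Hiring -> 2pm; OffsitePrep -> 1pm.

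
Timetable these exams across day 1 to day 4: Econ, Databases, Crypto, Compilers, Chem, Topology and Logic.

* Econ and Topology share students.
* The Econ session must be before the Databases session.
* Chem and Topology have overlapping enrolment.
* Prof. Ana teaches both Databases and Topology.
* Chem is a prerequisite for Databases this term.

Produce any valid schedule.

Databases -> day 2, Econ -> day 1, Logic -> day 1, Chem -> day 1, Crypto -> day 1, Compilers -> day 1, Topology -> day 3

Checking: Chem(day 1) before Databases(day 2); Econ(day 1) before Databases(day 2); Econ(day 1) != Topology(day 3); Chem(day 1) != Topology(day 3); Databases(day 2) != Topology(day 3).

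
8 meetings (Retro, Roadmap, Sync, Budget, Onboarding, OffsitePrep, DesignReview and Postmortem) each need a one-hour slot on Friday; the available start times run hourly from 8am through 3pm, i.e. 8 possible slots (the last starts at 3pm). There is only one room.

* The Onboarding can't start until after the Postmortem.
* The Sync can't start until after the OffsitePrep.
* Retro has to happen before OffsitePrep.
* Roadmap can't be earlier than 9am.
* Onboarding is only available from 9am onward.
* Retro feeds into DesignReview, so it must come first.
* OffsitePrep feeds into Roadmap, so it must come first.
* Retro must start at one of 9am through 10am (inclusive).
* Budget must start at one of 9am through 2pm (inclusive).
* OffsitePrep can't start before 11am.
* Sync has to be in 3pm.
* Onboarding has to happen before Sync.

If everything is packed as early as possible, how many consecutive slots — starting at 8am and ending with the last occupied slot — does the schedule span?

8

The precedence chain requires at least 3 distinct slots.
With at most 1 per slot and 8 meetings, at least 8 slots are needed.
Sync can't be placed before 3pm — that is slot 8 counting from 8am — so the schedule must run through at least 8 slots.
8 works (last occupied slot: 3pm): for example Sync in 3pm; Postmortem in 8am; DesignReview in 2pm; OffsitePrep in 11am; Budget in 10am; Retro in 9am; Onboarding in 12pm; Roadmap in 1pm.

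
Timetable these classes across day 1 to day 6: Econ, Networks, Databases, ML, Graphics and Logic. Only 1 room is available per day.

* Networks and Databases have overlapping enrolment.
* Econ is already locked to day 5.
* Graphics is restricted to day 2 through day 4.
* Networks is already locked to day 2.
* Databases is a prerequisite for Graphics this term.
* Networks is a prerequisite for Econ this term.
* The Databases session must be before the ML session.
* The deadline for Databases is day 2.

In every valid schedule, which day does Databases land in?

day 1

Databases's window is day 1–day 2.
Networks is fixed at day 2, and Databases can't share a day with Networks.
So Databases must be day 1.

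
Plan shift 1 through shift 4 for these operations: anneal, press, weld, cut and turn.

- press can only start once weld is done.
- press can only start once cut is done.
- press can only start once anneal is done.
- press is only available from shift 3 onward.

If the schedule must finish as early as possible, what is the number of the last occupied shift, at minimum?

The precedence chain requires at least 2 distinct shifts.
press can't be placed before shift 3, so the schedule must run through at least shift 3.
3 works (last occupied shift: shift 3): for example anneal -> shift 1; weld -> shift 1; press -> shift 3; cut -> shift 1; turn -> shift 1.

3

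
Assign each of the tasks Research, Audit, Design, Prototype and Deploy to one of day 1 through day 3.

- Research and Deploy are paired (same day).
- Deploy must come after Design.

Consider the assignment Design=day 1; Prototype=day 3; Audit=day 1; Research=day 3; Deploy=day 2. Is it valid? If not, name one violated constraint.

Invalid. Research and Deploy are paired (same day).

Deploy must come after Design — holds.
Research and Deploy are paired (same day) — violated.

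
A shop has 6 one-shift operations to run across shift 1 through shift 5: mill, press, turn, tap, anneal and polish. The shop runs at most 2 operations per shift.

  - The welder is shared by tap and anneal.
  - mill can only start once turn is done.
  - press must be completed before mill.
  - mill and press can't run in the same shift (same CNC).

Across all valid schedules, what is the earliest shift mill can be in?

shift 2

Precedence pushes mill to at least shift 2.
mill at shift 2 is achievable: turn -> shift 1, mill -> shift 2, press -> shift 1, polish -> shift 3, anneal -> shift 3, tap -> shift 2.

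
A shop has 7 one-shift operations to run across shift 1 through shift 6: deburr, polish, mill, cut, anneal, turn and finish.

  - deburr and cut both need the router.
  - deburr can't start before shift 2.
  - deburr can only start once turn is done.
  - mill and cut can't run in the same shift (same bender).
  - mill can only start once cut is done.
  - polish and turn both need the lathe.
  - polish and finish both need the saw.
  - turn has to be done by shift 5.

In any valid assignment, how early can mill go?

Precedence pushes mill to at least shift 2.
mill at shift 2 is achievable: turn=shift 1, anneal=shift 1, polish=shift 2, cut=shift 1, deburr=shift 2, mill=shift 2, finish=shift 1.

shift 2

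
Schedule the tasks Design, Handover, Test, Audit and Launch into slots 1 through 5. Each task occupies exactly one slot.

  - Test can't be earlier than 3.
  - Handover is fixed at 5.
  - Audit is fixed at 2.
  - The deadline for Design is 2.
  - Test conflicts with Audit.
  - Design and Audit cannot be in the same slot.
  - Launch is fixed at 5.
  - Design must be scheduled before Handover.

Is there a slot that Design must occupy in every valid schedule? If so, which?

Design's window is 1–2.
Audit is fixed at 2, and Design can't share a slot with Audit.
So Design must be 1.

1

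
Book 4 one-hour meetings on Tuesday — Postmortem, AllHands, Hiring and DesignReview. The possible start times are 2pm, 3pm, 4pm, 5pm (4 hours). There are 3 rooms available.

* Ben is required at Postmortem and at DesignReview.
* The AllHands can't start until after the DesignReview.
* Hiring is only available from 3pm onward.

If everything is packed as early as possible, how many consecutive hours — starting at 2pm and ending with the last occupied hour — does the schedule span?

The precedence chain requires at least 2 distinct hours.
With at most 3 per hour and 4 meetings, at least 2 hours are needed.
2 works (last occupied hour: 3pm): for example Postmortem in 3pm; Hiring in 3pm; DesignReview in 2pm; AllHands in 3pm.

2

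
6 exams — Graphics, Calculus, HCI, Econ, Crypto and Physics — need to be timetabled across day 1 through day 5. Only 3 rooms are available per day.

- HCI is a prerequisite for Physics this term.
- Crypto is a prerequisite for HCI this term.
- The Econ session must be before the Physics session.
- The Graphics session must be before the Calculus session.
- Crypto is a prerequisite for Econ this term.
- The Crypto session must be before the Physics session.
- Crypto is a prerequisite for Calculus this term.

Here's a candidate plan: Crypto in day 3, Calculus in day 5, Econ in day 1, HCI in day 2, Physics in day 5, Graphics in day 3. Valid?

No. Crypto is a prerequisite for Econ this term is not satisfied.

HCI is a prerequisite for Physics this term — holds.
The Econ session must be before the Physics session — holds.
Crypto is a prerequisite for HCI this term — violated.
The Graphics session must be before the Calculus session — holds.
Crypto is a prerequisite for Econ this term — violated.
Crypto is a prerequisite for Calculus this term — holds.
Only 3 rooms are available per day — holds.
The Crypto session must be before the Physics session — holds.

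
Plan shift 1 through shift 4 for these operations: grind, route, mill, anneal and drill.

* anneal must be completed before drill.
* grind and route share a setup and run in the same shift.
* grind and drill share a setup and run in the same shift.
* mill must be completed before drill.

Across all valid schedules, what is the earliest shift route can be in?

shift 2

Route must be in the same shift as drill, which can't be before shift 2, so route is at least shift 2.
route at shift 2 is achievable: anneal -> shift 1; route -> shift 2; mill -> shift 1; grind -> shift 2; drill -> shift 2.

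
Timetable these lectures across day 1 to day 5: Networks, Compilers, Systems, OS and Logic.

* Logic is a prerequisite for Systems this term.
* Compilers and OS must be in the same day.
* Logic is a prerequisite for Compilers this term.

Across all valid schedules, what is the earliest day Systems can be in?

day 2

Precedence pushes Systems to at least day 2.
Systems at day 2 is achievable: Logic in day 1; OS in day 2; Systems in day 2; Networks in day 1; Compilers in day 2.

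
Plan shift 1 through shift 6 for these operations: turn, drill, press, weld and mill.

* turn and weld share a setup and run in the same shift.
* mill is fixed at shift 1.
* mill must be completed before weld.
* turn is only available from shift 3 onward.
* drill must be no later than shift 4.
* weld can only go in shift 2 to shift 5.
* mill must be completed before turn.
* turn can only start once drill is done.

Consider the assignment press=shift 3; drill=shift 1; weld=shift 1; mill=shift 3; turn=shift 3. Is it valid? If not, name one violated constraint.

No. mill must be completed before weld is not satisfied.

mill must be completed before weld — violated.
mill is fixed at shift 1 — violated.
turn can only start once drill is done — holds.
mill must be completed before turn — violated.
drill must be no later than shift 4 — holds.
weld can only go in shift 2 to shift 5 — violated.
turn is only available from shift 3 onward — holds.
turn and weld share a setup and run in the same shift — violated.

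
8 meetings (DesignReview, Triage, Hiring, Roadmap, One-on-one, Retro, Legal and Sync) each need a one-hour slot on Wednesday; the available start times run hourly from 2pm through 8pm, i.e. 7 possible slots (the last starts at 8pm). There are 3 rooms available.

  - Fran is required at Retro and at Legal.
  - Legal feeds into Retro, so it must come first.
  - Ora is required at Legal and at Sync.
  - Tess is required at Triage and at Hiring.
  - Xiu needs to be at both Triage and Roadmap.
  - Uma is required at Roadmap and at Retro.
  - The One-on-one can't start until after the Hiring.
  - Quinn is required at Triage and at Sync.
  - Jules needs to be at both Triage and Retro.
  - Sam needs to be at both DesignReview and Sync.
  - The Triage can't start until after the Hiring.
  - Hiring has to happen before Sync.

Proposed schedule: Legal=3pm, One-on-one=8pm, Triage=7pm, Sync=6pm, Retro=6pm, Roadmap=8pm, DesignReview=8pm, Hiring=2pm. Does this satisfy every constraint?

Fran is required at Retro and at Legal — holds.
Ora is required at Legal and at Sync — holds.
The One-on-one can't start until after the Hiring — holds.
Quinn is required at Triage and at Sync — holds.
Hiring has to happen before Sync — holds.
Tess is required at Triage and at Hiring — holds.
There are 3 rooms available — holds.
The Triage can't start until after the Hiring — holds.
Jules needs to be at both Triage and Retro — holds.
Legal feeds into Retro, so it must come first — holds.
Sam needs to be at both DesignReview and Sync — holds.
Xiu needs to be at both Triage and Roadmap — holds.
Uma is required at Roadmap and at Retro — holds.

Yes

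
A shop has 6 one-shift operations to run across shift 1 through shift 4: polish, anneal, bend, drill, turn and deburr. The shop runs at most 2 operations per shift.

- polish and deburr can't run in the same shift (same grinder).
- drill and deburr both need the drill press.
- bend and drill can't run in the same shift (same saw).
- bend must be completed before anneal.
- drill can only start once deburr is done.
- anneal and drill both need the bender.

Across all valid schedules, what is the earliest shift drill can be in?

Precedence pushes drill to at least shift 2.
drill at shift 2 is achievable: turn in shift 3, anneal in shift 3, bend in shift 1, drill in shift 2, polish in shift 2, deburr in shift 1.

shift 2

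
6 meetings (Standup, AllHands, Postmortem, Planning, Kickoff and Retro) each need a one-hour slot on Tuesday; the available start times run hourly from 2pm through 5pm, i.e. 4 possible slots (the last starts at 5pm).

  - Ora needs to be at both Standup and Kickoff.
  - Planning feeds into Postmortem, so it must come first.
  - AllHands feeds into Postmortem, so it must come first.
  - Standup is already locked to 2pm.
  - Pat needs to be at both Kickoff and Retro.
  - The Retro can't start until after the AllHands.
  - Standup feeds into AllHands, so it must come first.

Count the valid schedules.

Splitting on AllHands: it can be 3pm (20), 4pm (6). Listing each branch's schedules as (Standup, Postmortem, Planning, Kickoff, Retro):
AllHands=3pm: (2pm,4pm,2pm,3pm,4pm) (2pm,4pm,2pm,3pm,5pm) (2pm,4pm,2pm,4pm,5pm) (2pm,4pm,2pm,5pm,4pm) (2pm,4pm,3pm,3pm,4pm) (2pm,4pm,3pm,3pm,5pm) (2pm,4pm,3pm,4pm,5pm) (2pm,4pm,3pm,5pm,4pm) (2pm,5pm,2pm,3pm,4pm) (2pm,5pm,2pm,3pm,5pm) (2pm,5pm,2pm,4pm,5pm) (2pm,5pm,2pm,5pm,4pm) (2pm,5pm,3pm,3pm,4pm) (2pm,5pm,3pm,3pm,5pm) (2pm,5pm,3pm,4pm,5pm) (2pm,5pm,3pm,5pm,4pm) (2pm,5pm,4pm,3pm,4pm) (2pm,5pm,4pm,3pm,5pm) (2pm,5pm,4pm,4pm,5pm) (2pm,5pm,4pm,5pm,4pm) — 20.
AllHands=4pm: (2pm,5pm,2pm,3pm,5pm) (2pm,5pm,2pm,4pm,5pm) (2pm,5pm,3pm,3pm,5pm) (2pm,5pm,3pm,4pm,5pm) (2pm,5pm,4pm,3pm,5pm) (2pm,5pm,4pm,4pm,5pm) — 6.
Summing: 20 + 6 = 26.

26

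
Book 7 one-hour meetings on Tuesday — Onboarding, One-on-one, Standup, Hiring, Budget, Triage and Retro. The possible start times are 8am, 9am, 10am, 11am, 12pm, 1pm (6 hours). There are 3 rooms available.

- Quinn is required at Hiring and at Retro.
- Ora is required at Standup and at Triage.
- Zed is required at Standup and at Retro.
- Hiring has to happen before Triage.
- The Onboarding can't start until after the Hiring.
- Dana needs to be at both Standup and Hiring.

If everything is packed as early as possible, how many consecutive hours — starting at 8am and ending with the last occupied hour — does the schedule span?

3

The precedence chain requires at least 2 distinct hours.
With at most 3 per hour and 7 meetings, at least 3 hours are needed.
3 works (last occupied hour: 10am): for example Budget -> 8am; Retro -> 9am; Hiring -> 8am; Triage -> 9am; One-on-one -> 8am; Standup -> 10am; Onboarding -> 9am.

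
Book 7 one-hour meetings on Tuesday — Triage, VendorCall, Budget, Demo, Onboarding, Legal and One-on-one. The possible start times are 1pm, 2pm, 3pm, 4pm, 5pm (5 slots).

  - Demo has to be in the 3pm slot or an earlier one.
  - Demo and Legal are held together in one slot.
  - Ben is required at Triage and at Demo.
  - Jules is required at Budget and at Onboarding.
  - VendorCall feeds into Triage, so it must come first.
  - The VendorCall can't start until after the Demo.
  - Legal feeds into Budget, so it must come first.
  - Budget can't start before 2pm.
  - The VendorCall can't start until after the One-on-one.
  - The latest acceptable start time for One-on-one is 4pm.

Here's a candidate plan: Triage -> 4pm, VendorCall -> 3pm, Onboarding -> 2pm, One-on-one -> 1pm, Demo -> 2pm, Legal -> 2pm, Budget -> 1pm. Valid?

No. Budget can't start before 2pm is not satisfied.

The VendorCall can't start until after the One-on-one — holds.
Jules is required at Budget and at Onboarding — holds.
Budget can't start before 2pm — violated.
Demo and Legal are held together in one slot — holds.
Ben is required at Triage and at Demo — holds.
Legal feeds into Budget, so it must come first — violated.
Demo has to be in the 3pm slot or an earlier one — holds.
VendorCall feeds into Triage, so it must come first — holds.
The VendorCall can't start until after the Demo — holds.
The latest acceptable start time for One-on-one is 4pm — holds.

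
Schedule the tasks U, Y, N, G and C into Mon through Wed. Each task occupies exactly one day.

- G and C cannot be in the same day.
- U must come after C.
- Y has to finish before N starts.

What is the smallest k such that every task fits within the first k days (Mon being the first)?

The precedence chain requires at least 2 distinct days.
2 works (last occupied day: Tue): for example C=Mon; Y=Mon; G=Tue; U=Tue; N=Tue.

2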